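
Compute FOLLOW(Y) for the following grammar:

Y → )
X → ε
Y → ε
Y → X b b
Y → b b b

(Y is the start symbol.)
Y is the start symbol, so $ ∈ FOLLOW(Y).
Y does not occur on any right-hand side.

Taking the union: FOLLOW(Y) = { $ }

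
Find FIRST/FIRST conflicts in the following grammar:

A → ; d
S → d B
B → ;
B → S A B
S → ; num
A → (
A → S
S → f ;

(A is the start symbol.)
A FIRST/FIRST conflict occurs when two productions N → α and N → β for the same non-terminal have FIRST(α) ∩ FIRST(β) ≠ ∅ (with ε ∈ FIRST of a nullable right-hand side, so two nullable alternatives also conflict).

FIRST sets of the non-terminals at (or reachable through a nullable prefix from) the front of some alternative:
  FIRST(S) = { ';', 'd', 'f' }

Productions for A:
  A → ; d: FIRST = { ';' }
  A → (: FIRST = { '(' }
  A → S: FIRST = { ';', 'd', 'f' }
Productions for S:
  S → d B: FIRST = { 'd' }
  S → ; num: FIRST = { ';' }
  S → f ;: FIRST = { 'f' }
Productions for B:
  B → ;: FIRST = { ';' }
  B → S A B: FIRST = { ';', 'd', 'f' }

Conflict for A: A → ; d and A → S
  Overlap: { ';' }
Conflict for B: B → ; and B → S A B
  Overlap: { ';' }

Answer: Yes. A → ';' d / A → S on { ';' }; B → ';' / B → S A B on { ';' }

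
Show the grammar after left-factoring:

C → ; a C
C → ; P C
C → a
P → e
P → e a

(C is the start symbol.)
C → ; C'
C' → a C
C' → P C
C → a
P → e P'
P' → ε
P' → a

Left-factoring transforms A → αβ₁ | αβ₂ into A → αA' and A' → β₁ | β₂
(α is the longest common prefix among the alternatives). Repeat until
no nonterminal has two alternatives with a common prefix.

Round 1: C has alternatives sharing prefix ';'. Introduce C': C → ; C'
  Add: C' → a C
  Add: C' → P C

Round 2: P has alternatives sharing prefix 'e'. Introduce P': P → e P'
  Add: P' → ε
  Add: P' → a

No remaining common prefixes — done.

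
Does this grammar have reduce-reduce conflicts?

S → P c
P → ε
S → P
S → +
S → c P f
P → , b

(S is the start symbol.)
Augment with S' → S and build the canonical LR(0) collection (I0 = CLOSURE({[S' → . S]}), then GOTO on every symbol after a dot until no new states appear). It has 10 states:
  I0: { [P → . , b], [P → .], [S → . +], [S → . P c], [S → . P], [S → . c P f], [S' → . S] }  — shift, reduce
  I1: { [S → + .] }  — reduce
  I2: { [P → , . b] }  — shift
  I3: { [S → P . c], [S → P .] }  — shift, reduce
  I4: { [S' → S .] }  — accept
  I5: { [P → . , b], [P → .], [S → c . P f] }  — shift, reduce
  I6: { [S → c P . f] }  — shift
  I7: { [S → c P f .] }  — reduce
  I8: { [S → P c .] }  — reduce
  I9: { [P → , b .] }  — reduce

No state contains more than one complete item.

Answer: No reduce-reduce conflicts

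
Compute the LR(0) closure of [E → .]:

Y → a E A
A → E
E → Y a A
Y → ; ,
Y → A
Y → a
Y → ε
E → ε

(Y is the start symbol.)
Start with: [E → .]
The dot is at the end, so nothing is added.

CLOSURE = { [E → .] }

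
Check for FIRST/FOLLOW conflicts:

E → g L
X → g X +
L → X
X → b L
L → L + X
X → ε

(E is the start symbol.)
Nullable non-terminals: L, X.
FIRST sets used below: FIRST(X) = { 'b', 'g', ε }, FIRST(L) = { '+', 'b', 'g', ε }

L: nullable alternative(s) L → X; FOLLOW(L) = { $, '+' }
  L → X: FIRST \ {ε} = { 'b', 'g' } — this is the only nullable alternative, skip
  L → L + X: FIRST \ {ε} = { '+', 'b', 'g' } — overlaps FOLLOW(L) on { '+' }: CONFLICT

X: nullable alternative(s) X → ε; FOLLOW(X) = { $, '+' }
  X → g X +: FIRST \ {ε} = { 'g' } — disjoint from FOLLOW(X)
  X → b L: FIRST \ {ε} = { 'b' } — disjoint from FOLLOW(X)
  X → ε: FIRST \ {ε} = { } — this is the only nullable alternative, skip

E has no nullable alternative, so no FIRST/FOLLOW check is needed there.

So the grammar has 1 FIRST/FOLLOW conflict (marked CONFLICT above).

Answer: Yes. L → L '+' X with FOLLOW(L) on { '+' }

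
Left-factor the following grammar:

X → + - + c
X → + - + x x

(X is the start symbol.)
X → + - + X'
X' → c
X' → x x

Left-factoring transforms A → αβ₁ | αβ₂ into A → αA' and A' → β₁ | β₂
(α is the longest common prefix among the alternatives). Repeat until
no nonterminal has two alternatives with a common prefix.

Round 1: X has alternatives sharing prefix '+ - +'. Introduce X': X → + - + X'
  Add: X' → c
  Add: X' → x x

No remaining common prefixes — done.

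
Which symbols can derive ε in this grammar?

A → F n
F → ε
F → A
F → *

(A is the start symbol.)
A non-terminal is nullable if it can derive ε (the empty string): either it has an ε-production, or it has a production whose right-hand side consists entirely of nullable non-terminals.

ε-productions: F → ε
So F is immediately nullable.
No further non-terminal can be added: every production for the remaining non-terminals contains a terminal or a non-nullable non-terminal.
Nullable = { 'F' }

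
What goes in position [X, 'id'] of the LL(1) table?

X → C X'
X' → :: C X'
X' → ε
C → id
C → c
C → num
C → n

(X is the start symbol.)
X → C X'

To find M[X, 'id'], we find productions for X where 'id' is in the predict set (PREDICT(N → α) = (FIRST(α) \ {ε}) ∪ (FOLLOW(N) if α ⇒* ε)).

Relevant sets:
  FIRST(C) = { 'c', 'id', 'n', 'num' }

X → C X': PREDICT = { 'c', 'id', 'n', 'num' }
  'id' is in predict set, so this production goes in M[X, 'id']

M[X, 'id'] = X → C X'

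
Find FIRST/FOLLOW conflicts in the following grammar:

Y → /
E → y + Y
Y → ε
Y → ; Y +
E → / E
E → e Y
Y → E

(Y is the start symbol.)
No FIRST/FOLLOW conflicts.

A FIRST/FOLLOW conflict occurs when a non-terminal N has a nullable alternative N → β (β ⇒* ε) and another alternative N → α with FIRST(α) ∩ FOLLOW(N) ≠ ∅: on such a lookahead the parser cannot decide between expanding α and letting N vanish via β.

Nullable non-terminals: Y.
FIRST sets used below: FIRST(E) = { '/', 'e', 'y' }

Y: nullable alternative(s) Y → ε; FOLLOW(Y) = { $, '+' }
  Y → /: FIRST \ {ε} = { '/' } — disjoint from FOLLOW(Y)
  Y → ε: FIRST \ {ε} = { } — this is the only nullable alternative, skip
  Y → ; Y +: FIRST \ {ε} = { ';' } — disjoint from FOLLOW(Y)
  Y → E: FIRST \ {ε} = { '/', 'e', 'y' } — disjoint from FOLLOW(Y)

E has no nullable alternative, so no FIRST/FOLLOW check is needed there.

No FIRST/FOLLOW conflicts found.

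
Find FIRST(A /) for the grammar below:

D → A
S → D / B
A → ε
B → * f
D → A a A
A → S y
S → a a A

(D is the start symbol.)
{ '/', 'a' }

FIRST sets of the non-terminals involved (from the grammar, by fixed-point iteration):
  FIRST(A) = { '/', 'a', ε }

To compute FIRST(A /), process the symbols left to right:
Symbol A is a non-terminal. Add FIRST(A) \ {ε} = { '/', 'a' }
A is nullable (ε ∈ FIRST(A)), continue to the next symbol.
Symbol / is a terminal. Add '/' and stop.
FIRST(A /) = { '/', 'a' }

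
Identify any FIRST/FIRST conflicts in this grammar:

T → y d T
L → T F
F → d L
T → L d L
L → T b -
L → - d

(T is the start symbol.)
Yes. T → y d T / T → L d L on { 'y' }; L → T F / L → T b '-' on { '-', 'y' }; L → T F / L → '-' d on { '-' }; L → T b '-' / L → '-' d on { '-' }

A FIRST/FIRST conflict occurs when two productions N → α and N → β for the same non-terminal have FIRST(α) ∩ FIRST(β) ≠ ∅ (with ε ∈ FIRST of a nullable right-hand side, so two nullable alternatives also conflict).

FIRST sets of the non-terminals at (or reachable through a nullable prefix from) the front of some alternative:
  FIRST(L) = { '-', 'y' }
  FIRST(T) = { '-', 'y' }

Productions for T:
  T → y d T: FIRST = { 'y' }
  T → L d L: FIRST = { '-', 'y' }
Productions for L:
  L → T F: FIRST = { '-', 'y' }
  L → T b -: FIRST = { '-', 'y' }
  L → - d: FIRST = { '-' }
F has only one production, so no FIRST/FIRST conflict is possible there.

Conflict for T: T → y d T and T → L d L
  Overlap: { 'y' }
Conflict for L: L → T F and L → T b -
  Overlap: { '-', 'y' }
Conflict for L: L → T F and L → - d
  Overlap: { '-' }
Conflict for L: L → T b - and L → - d
  Overlap: { '-' }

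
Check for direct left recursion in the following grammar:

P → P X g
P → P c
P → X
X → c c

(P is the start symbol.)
Direct left recursion occurs when N → N α for some non-terminal N (the right-hand side begins with the left-hand side itself).

P → P X g: LEFT RECURSIVE (starts with P)
P → P c: LEFT RECURSIVE (starts with P)
P → X: starts with X
X → c c: starts with c

The grammar has direct left recursion on: P.

Answer: Yes, P is left-recursive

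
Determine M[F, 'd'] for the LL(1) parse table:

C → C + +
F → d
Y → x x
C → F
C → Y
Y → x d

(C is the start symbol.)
To find M[F, 'd'], we find productions for F where 'd' is in the predict set (PREDICT(N → α) = (FIRST(α) \ {ε}) ∪ (FOLLOW(N) if α ⇒* ε)).

F → d: PREDICT = { 'd' }
  'd' is in predict set, so this production goes in M[F, 'd']

M[F, 'd'] = F → d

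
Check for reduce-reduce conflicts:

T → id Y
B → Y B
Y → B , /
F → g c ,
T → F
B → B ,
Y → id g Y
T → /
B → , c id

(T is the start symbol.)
No reduce-reduce conflicts

A reduce-reduce conflict occurs when an LR(0) state has two complete items [A → α .] and [B → β .] — both call for a reduction, and with no lookahead the parser cannot choose between them.

Augment with T' → T and build the canonical LR(0) collection (I0 = CLOSURE({[T' → . T]}), then GOTO on every symbol after a dot until no new states appear). It has 20 states:
  I0: { [F → . g c ,], [T → . /], [T → . F], [T → . id Y], [T' → . T] }  — shift
  I1: { [T → / .] }  — reduce
  I2: { [T → F .] }  — reduce
  I3: { [T' → T .] }  — accept
  I4: { [F → g . c ,] }  — shift
  I5: { [B → . , c id], [B → . B ,], [B → . Y B], [T → id . Y], [Y → . B , /], [Y → . id g Y] }  — shift
  I6: { [B → , . c id] }  — shift
  I7: { [B → B . ,], [Y → B . , /] }  — shift
  I8: { [B → . , c id], [B → . B ,], [B → . Y B], [B → Y . B], [T → id Y .], [Y → . B , /], [Y → . id g Y] }  — shift, reduce
  I9: { [Y → id . g Y] }  — shift
  I10: { [B → . , c id], [B → . B ,], [B → . Y B], [Y → . B , /], [Y → . id g Y], [Y → id g . Y] }  — shift
  I11: { [B → . , c id], [B → . B ,], [B → . Y B], [B → Y . B], [Y → . B , /], [Y → . id g Y], [Y → id g Y .] }  — shift, reduce
  I12: { [B → B . ,], [B → Y B .], [Y → B . , /] }  — shift, reduce
  I13: { [B → . , c id], [B → . B ,], [B → . Y B], [B → Y . B], [Y → . B , /], [Y → . id g Y] }  — shift
  I14: { [B → B , .], [Y → B , . /] }  — shift, reduce
  I15: { [Y → B , / .] }  — reduce
  I16: { [B → , c . id] }  — shift
  I17: { [B → , c id .] }  — reduce
  I18: { [F → g c . ,] }  — shift
  I19: { [F → g c , .] }  — reduce

No state contains more than one complete item.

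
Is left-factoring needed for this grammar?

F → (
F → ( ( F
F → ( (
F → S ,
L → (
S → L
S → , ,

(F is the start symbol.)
Left-factoring is needed when two productions for the same non-terminal
share a common prefix on the right-hand side.

Productions for F:
  F → (
  F → ( ( F
  F → ( (
  F → S ,
Productions for S:
  S → L
  S → , ,

Found common prefix '(' in productions for F

Answer: Yes, F has productions with common prefix '('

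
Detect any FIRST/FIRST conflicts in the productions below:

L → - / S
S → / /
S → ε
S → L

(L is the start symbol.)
A FIRST/FIRST conflict occurs when two productions N → α and N → β for the same non-terminal have FIRST(α) ∩ FIRST(β) ≠ ∅ (with ε ∈ FIRST of a nullable right-hand side, so two nullable alternatives also conflict).

FIRST sets of the non-terminals at (or reachable through a nullable prefix from) the front of some alternative:
  FIRST(L) = { '-' }

Productions for S:
  S → / /: FIRST = { '/' }
  S → ε: FIRST = { ε }
  S → L: FIRST = { '-' }
L has only one production, so no FIRST/FIRST conflict is possible there.

All alternatives of each non-terminal have pairwise disjoint FIRST sets.

Answer: No FIRST/FIRST conflicts.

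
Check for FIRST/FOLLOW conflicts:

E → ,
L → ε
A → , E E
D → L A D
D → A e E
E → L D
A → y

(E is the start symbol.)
No FIRST/FOLLOW conflicts.

Nullable non-terminals: L.
L has a nullable alternative but only one production, so nothing to check.

A, D, E have no nullable alternative, so no FIRST/FOLLOW check is needed there.

No FIRST/FOLLOW conflicts found.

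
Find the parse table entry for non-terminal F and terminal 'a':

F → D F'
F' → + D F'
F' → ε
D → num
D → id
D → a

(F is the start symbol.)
F → D F'

To find M[F, 'a'], we find productions for F where 'a' is in the predict set (PREDICT(N → α) = (FIRST(α) \ {ε}) ∪ (FOLLOW(N) if α ⇒* ε)).

Relevant sets:
  FIRST(D) = { 'a', 'id', 'num' }

F → D F': PREDICT = { 'a', 'id', 'num' }
  'a' is in predict set, so this production goes in M[F, 'a']

M[F, 'a'] = F → D F'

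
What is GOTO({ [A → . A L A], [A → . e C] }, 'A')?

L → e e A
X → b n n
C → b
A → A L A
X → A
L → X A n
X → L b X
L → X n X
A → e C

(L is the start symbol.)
GOTO(I, 'A') = CLOSURE({ [A → αX.β] : [A → α.Xβ] ∈ I, X = 'A' })

Items with dot before 'A', with the dot advanced:
  [A → . A L A] → [A → A . L A]
Closure of the advanced items:
  [A → A . L A] has the dot before L: add [L → . e e A], [L → . X A n], [L → . X n X]
  [L → . X A n] has the dot before X: add [X → . b n n], [X → . A], [X → . L b X]
  [X → . A] has the dot before A: add [A → . A L A], [A → . e C]

GOTO = { [A → . A L A], [A → . e C], [A → A . L A], [L → . X A n], [L → . X n X], [L → . e e A], [X → . A], [X → . L b X], [X → . b n n] }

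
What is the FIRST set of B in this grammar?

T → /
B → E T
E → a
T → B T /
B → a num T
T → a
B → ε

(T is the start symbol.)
{ 'a', ε }

To compute FIRST(B), examine every production with B on the left-hand side, reading each right-hand side left to right until a non-nullable symbol is reached.

FIRST sets of the other non-terminals involved (by the same procedure, iterated to a fixed point):
  FIRST(E) = { 'a' }

From B → E T:
  - E is a non-terminal: add FIRST(E) \ {ε} = { 'a' }
    E is not nullable, so stop
From B → a num T:
  - a is a terminal: add 'a' and stop
From B → ε:
  - ε-production, so ε ∈ FIRST(B)

Collecting: FIRST(B) = { 'a', ε }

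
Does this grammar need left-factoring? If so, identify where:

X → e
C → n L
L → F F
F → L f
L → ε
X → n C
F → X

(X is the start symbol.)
Left-factoring is needed when two productions for the same non-terminal
share a common prefix on the right-hand side.

Productions for X:
  X → e
  X → n C
Productions for L:
  L → F F
  L → ε
Productions for F:
  F → L f
  F → X

No common prefixes found.

Answer: No, left-factoring is not needed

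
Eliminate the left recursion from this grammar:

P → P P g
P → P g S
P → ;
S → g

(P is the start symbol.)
P is directly left-recursive. The standard transformation for
  A → A α₁ | ... | A α_m | β₁ | ... | β_n
is
  A  → β₁ A' | ... | β_n A'
  A' → α₁ A' | ... | α_m A' | ε

P → ; becomes P → ; P'
P → P P g becomes P' → P g P'
P → P g S becomes P' → g S P'
Add P' → ε

Productions for other non-terminals are unchanged:
  S → g

Resulting grammar:
P → ; P'
P' → P g P'
P' → g S P'
P' → ε
S → g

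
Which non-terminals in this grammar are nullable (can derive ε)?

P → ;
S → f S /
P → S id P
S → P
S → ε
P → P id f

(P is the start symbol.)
ε-productions: S → ε
So S is immediately nullable.
No further non-terminal can be added: every production for the remaining non-terminals contains a terminal or a non-nullable non-terminal.
Nullable = { 'S' }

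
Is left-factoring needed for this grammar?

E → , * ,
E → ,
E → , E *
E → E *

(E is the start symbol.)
Yes, E has productions with common prefix ','

Left-factoring is needed when two productions for the same non-terminal
share a common prefix on the right-hand side.

Productions for E:
  E → , * ,
  E → ,
  E → , E *
  E → E *

Found common prefix ',' in productions for E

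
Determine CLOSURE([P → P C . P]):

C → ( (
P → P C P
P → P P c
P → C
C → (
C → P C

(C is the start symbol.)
{ [C → . ( (], [C → . (], [C → . P C], [P → . C], [P → . P C P], [P → . P P c], [P → P C . P] }

To compute CLOSURE, for each item [A → α.Bβ] where B is a non-terminal, add [B → .γ] for all productions B → γ; repeat for the newly added items until nothing changes.

Start with: [P → P C . P]
  [P → P C . P] has the dot before P: add [P → . P C P], [P → . P P c], [P → . C]
  [P → . C] has the dot before C: add [C → . ( (], [C → . (], [C → . P C]
No further items can be added.

CLOSURE = { [C → . ( (], [C → . (], [C → . P C], [P → . C], [P → . P C P], [P → . P P c], [P → P C . P] }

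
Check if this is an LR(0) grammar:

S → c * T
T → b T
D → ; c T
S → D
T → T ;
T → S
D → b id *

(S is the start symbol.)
A grammar is LR(0) if no state in the canonical LR(0) collection has:
  - both a shift item (dot before a terminal) and a complete item (shift-reduce conflict), or
  - two or more complete items (reduce-reduce conflict; the accept item [S' → S .] counts as a complete item here).

Augment with S' → S and build the canonical LR(0) collection (I0 = CLOSURE({[S' → . S]}), then GOTO on every symbol after a dot until no new states appear). It has 16 states:
  I0: { [D → . ; c T], [D → . b id *], [S → . D], [S → . c * T], [S' → . S] }  — shift
  I1: { [D → ; . c T] }  — shift
  I2: { [S → D .] }  — reduce
  I3: { [S' → S .] }  — accept
  I4: { [D → b . id *] }  — shift
  I5: { [S → c . * T] }  — shift
  I6: { [D → . ; c T], [D → . b id *], [S → . D], [S → . c * T], [S → c * . T], [T → . S], [T → . T ;], [T → . b T] }  — shift
  I7: { [T → S .] }  — reduce
  I8: { [S → c * T .], [T → T . ;] }  — shift, reduce
  I9: { [D → . ; c T], [D → . b id *], [D → b . id *], [S → . D], [S → . c * T], [T → . S], [T → . T ;], [T → . b T], [T → b . T] }  — shift
  I10: { [T → T . ;], [T → b T .] }  — shift, reduce
  I11: { [D → b id . *] }  — shift
  I12: { [D → b id * .] }  — reduce
  I13: { [T → T ; .] }  — reduce
  I14: { [D → . ; c T], [D → . b id *], [D → ; c . T], [S → . D], [S → . c * T], [T → . S], [T → . T ;], [T → . b T] }  — shift
  I15: { [D → ; c T .], [T → T . ;] }  — shift, reduce

Conflict in state I8:
  Shift-reduce conflict between [S → c * T .] and [T → T . ;]
So the grammar is NOT LR(0).

Answer: No. Shift-reduce conflict between [S → c * T .] and [T → T . ;]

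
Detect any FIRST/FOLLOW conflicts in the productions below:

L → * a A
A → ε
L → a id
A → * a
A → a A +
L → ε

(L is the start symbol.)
No FIRST/FOLLOW conflicts.

Nullable non-terminals: A, L.

A: nullable alternative(s) A → ε; FOLLOW(A) = { $, '+' }
  A → ε: FIRST \ {ε} = { } — this is the only nullable alternative, skip
  A → * a: FIRST \ {ε} = { '*' } — disjoint from FOLLOW(A)
  A → a A +: FIRST \ {ε} = { 'a' } — disjoint from FOLLOW(A)

L: nullable alternative(s) L → ε; FOLLOW(L) = { $ }
  L → * a A: FIRST \ {ε} = { '*' } — disjoint from FOLLOW(L)
  L → a id: FIRST \ {ε} = { 'a' } — disjoint from FOLLOW(L)
  L → ε: FIRST \ {ε} = { } — this is the only nullable alternative, skip

No FIRST/FOLLOW conflicts found.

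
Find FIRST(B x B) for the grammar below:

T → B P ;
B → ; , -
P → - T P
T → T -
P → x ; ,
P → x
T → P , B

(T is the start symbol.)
{ ';' }

FIRST sets of the non-terminals involved (from the grammar, by fixed-point iteration):
  FIRST(B) = { ';' }

To compute FIRST(B x B), process the symbols left to right:
Symbol B is a non-terminal. Add FIRST(B) \ {ε} = { ';' }
B is not nullable (ε ∉ FIRST(B)), so stop here.
FIRST(B x B) = { ';' }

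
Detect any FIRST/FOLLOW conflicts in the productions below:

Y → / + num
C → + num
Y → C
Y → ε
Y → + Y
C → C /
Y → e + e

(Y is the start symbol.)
A FIRST/FOLLOW conflict occurs when a non-terminal N has a nullable alternative N → β (β ⇒* ε) and another alternative N → α with FIRST(α) ∩ FOLLOW(N) ≠ ∅: on such a lookahead the parser cannot decide between expanding α and letting N vanish via β.

Nullable non-terminals: Y.
FIRST sets used below: FIRST(C) = { '+' }

Y: nullable alternative(s) Y → ε; FOLLOW(Y) = { $ }
  Y → / + num: FIRST \ {ε} = { '/' } — disjoint from FOLLOW(Y)
  Y → C: FIRST \ {ε} = { '+' } — disjoint from FOLLOW(Y)
  Y → ε: FIRST \ {ε} = { } — this is the only nullable alternative, skip
  Y → + Y: FIRST \ {ε} = { '+' } — disjoint from FOLLOW(Y)
  Y → e + e: FIRST \ {ε} = { 'e' } — disjoint from FOLLOW(Y)

C has no nullable alternative, so no FIRST/FOLLOW check is needed there.

No FIRST/FOLLOW conflicts found.

Answer: No FIRST/FOLLOW conflicts.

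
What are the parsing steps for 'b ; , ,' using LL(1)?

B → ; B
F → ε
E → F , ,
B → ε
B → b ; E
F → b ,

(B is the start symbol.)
LL(1) parsing maintains a stack (initially the start symbol over $) and the input. At each step: if the stack top is a terminal, match it against the current input token; if it is a non-terminal N, replace it with the RHS of M[N, lookahead] (the unique production whose predict set contains the lookahead).

Stack is shown with the top on the left.

Stack    Input      Action
--------------------------
B $      b ; , , $  output B → b ; E
b ; E $  b ; , , $  match 'b'
; E $    ; , , $    match ';'
E $      , , $      output E → F , ,
F , , $  , , $      output F → ε
, , $    , , $      match ','
, $      , $        match ','
$        $          accept

The string is accepted.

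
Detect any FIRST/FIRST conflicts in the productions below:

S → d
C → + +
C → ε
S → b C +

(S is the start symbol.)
No FIRST/FIRST conflicts.

A FIRST/FIRST conflict occurs when two productions N → α and N → β for the same non-terminal have FIRST(α) ∩ FIRST(β) ≠ ∅ (with ε ∈ FIRST of a nullable right-hand side, so two nullable alternatives also conflict).

Productions for S:
  S → d: FIRST = { 'd' }
  S → b C +: FIRST = { 'b' }
Productions for C:
  C → + +: FIRST = { '+' }
  C → ε: FIRST = { ε }

All alternatives of each non-terminal have pairwise disjoint FIRST sets.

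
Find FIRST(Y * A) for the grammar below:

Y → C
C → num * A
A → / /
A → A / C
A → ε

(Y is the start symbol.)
FIRST sets of the non-terminals involved (from the grammar, by fixed-point iteration):
  FIRST(Y) = { 'num' }

To compute FIRST(Y * A), process the symbols left to right:
Symbol Y is a non-terminal. Add FIRST(Y) \ {ε} = { 'num' }
Y is not nullable (ε ∉ FIRST(Y)), so stop here.
FIRST(Y * A) = { 'num' }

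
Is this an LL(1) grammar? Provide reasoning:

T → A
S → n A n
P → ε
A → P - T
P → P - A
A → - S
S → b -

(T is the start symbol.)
No. Predict set conflict for P: { '-' }

A grammar is LL(1) if for each non-terminal N with multiple productions, the predict sets of those productions are pairwise disjoint, where PREDICT(N → α) = (FIRST(α) \ {ε}) ∪ (FOLLOW(N) if α ⇒* ε).

Relevant sets:
  FIRST(P) = { '-', ε }
  FOLLOW(P) = { '-' }

For S:
  PREDICT(S → n A n) = { 'n' }
  PREDICT(S → b '-') = { 'b' }
For P:
  PREDICT(P → ε) = { '-' }
  PREDICT(P → P '-' A) = { '-' }
For A:
  PREDICT(A → P '-' T) = { '-' }
  PREDICT(A → '-' S) = { '-' }
T has a single production, so nothing to check there.

Conflict found: Predict set conflict for P: { '-' }
The grammar is NOT LL(1).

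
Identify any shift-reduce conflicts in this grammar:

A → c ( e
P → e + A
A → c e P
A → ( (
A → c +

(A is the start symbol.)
No shift-reduce conflicts

A shift-reduce conflict occurs when an LR(0) state has both:
  - a complete (reduce) item [A → α .] (dot at the end), and
  - a shift item [B → β . c γ] (dot before a terminal).

Augment with A' → A and build the canonical LR(0) collection (I0 = CLOSURE({[A' → . A]}), then GOTO on every symbol after a dot until no new states appear). It has 13 states:
  I0: { [A → . ( (], [A → . c ( e], [A → . c +], [A → . c e P], [A' → . A] }  — shift
  I1: { [A → ( . (] }  — shift
  I2: { [A' → A .] }  — accept
  I3: { [A → c . ( e], [A → c . +], [A → c . e P] }  — shift
  I4: { [A → c ( . e] }  — shift
  I5: { [A → c + .] }  — reduce
  I6: { [A → c e . P], [P → . e + A] }  — shift
  I7: { [A → c e P .] }  — reduce
  I8: { [P → e . + A] }  — shift
  I9: { [A → . ( (], [A → . c ( e], [A → . c +], [A → . c e P], [P → e + . A] }  — shift
  I10: { [P → e + A .] }  — reduce
  I11: { [A → c ( e .] }  — reduce
  I12: { [A → ( ( .] }  — reduce

No state contains both a complete item and a shift item.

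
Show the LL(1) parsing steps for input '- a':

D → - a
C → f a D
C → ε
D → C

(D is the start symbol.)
LL(1) parsing maintains a stack (initially the start symbol over $) and the input. At each step: if the stack top is a terminal, match it against the current input token; if it is a non-terminal N, replace it with the RHS of M[N, lookahead] (the unique production whose predict set contains the lookahead).

Stack is shown with the top on the left.

Stack  Input  Action
--------------------
D $    - a $  output D → - a
- a $  - a $  match '-'
a $    a $    match 'a'
$      $      accept

The string is accepted.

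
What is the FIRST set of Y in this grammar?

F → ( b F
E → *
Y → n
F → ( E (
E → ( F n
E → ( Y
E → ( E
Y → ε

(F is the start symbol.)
{ 'n', ε }

From Y → n:
  - n is a terminal: add 'n' and stop
From Y → ε:
  - ε-production, so ε ∈ FIRST(Y)

Collecting: FIRST(Y) = { 'n', ε }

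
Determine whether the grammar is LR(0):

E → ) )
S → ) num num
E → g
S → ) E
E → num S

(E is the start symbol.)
Yes, the grammar is LR(0)

Augment with E' → E and build the canonical LR(0) collection (I0 = CLOSURE({[E' → . E]}), then GOTO on every symbol after a dot until no new states appear). It has 11 states:
  I0: { [E → . ) )], [E → . g], [E → . num S], [E' → . E] }  — shift
  I1: { [E → ) . )] }  — shift
  I2: { [E' → E .] }  — accept
  I3: { [E → g .] }  — reduce
  I4: { [E → num . S], [S → . ) E], [S → . ) num num] }  — shift
  I5: { [E → . ) )], [E → . g], [E → . num S], [S → ) . E], [S → ) . num num] }  — shift
  I6: { [E → num S .] }  — reduce
  I7: { [S → ) E .] }  — reduce
  I8: { [E → num . S], [S → ) num . num], [S → . ) E], [S → . ) num num] }  — shift
  I9: { [S → ) num num .] }  — reduce
  I10: { [E → ) ) .] }  — reduce

Every state is either a pure shift/goto state or contains exactly one complete item and nothing to shift — no conflicts. The grammar is LR(0).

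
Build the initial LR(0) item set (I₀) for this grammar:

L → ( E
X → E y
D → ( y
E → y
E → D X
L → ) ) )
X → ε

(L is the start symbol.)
First, augment the grammar with L' → L
I₀ = CLOSURE({ [L' → . L] }):
  [L' → . L] has the dot before L: add [L → . ( E], [L → . ) ) )]
No further items can be added.

I₀ = { [L → . ( E], [L → . ) ) )], [L' → . L] }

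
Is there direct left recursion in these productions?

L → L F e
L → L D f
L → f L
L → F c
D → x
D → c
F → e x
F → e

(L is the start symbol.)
L → L F e: LEFT RECURSIVE (starts with L)
L → L D f: LEFT RECURSIVE (starts with L)
L → f L: starts with f
L → F c: starts with F
D → x: starts with x
D → c: starts with c
F → e x: starts with e
F → e: starts with e

The grammar has direct left recursion on: L.

Answer: Yes, L is left-recursive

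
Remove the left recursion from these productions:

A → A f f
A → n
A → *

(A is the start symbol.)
A → n A'
A → * A'
A' → f f A'
A' → ε

A is directly left-recursive. The standard transformation for
  A → A α₁ | ... | A α_m | β₁ | ... | β_n
is
  A  → β₁ A' | ... | β_n A'
  A' → α₁ A' | ... | α_m A' | ε

A → n becomes A → n A'
A → * becomes A → * A'
A → A f f becomes A' → f f A'
Add A' → ε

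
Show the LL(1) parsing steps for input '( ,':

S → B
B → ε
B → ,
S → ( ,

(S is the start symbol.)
LL(1) parsing maintains a stack (initially the start symbol over $) and the input. At each step: if the stack top is a terminal, match it against the current input token; if it is a non-terminal N, replace it with the RHS of M[N, lookahead] (the unique production whose predict set contains the lookahead).

Stack is shown with the top on the left.

Stack  Input  Action
--------------------
S $    ( , $  output S → ( ,
( , $  ( , $  match '('
, $    , $    match ','
$      $      accept

The string is accepted.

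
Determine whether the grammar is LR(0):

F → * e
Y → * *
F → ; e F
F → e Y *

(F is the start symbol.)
Augment with F' → F and build the canonical LR(0) collection (I0 = CLOSURE({[F' → . F]}), then GOTO on every symbol after a dot until no new states appear). It has 12 states:
  I0: { [F → . * e], [F → . ; e F], [F → . e Y *], [F' → . F] }  — shift
  I1: { [F → * . e] }  — shift
  I2: { [F → ; . e F] }  — shift
  I3: { [F' → F .] }  — accept
  I4: { [F → e . Y *], [Y → . * *] }  — shift
  I5: { [Y → * . *] }  — shift
  I6: { [F → e Y . *] }  — shift
  I7: { [F → e Y * .] }  — reduce
  I8: { [Y → * * .] }  — reduce
  I9: { [F → . * e], [F → . ; e F], [F → . e Y *], [F → ; e . F] }  — shift
  I10: { [F → ; e F .] }  — reduce
  I11: { [F → * e .] }  — reduce

Every state is either a pure shift/goto state or contains exactly one complete item and nothing to shift — no conflicts. The grammar is LR(0).

Answer: Yes, the grammar is LR(0)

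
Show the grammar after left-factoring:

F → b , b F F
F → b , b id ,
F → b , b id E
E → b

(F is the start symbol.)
Left-factoring transforms A → αβ₁ | αβ₂ into A → αA' and A' → β₁ | β₂
(α is the longest common prefix among the alternatives). Repeat until
no nonterminal has two alternatives with a common prefix.

Round 1: F has alternatives sharing prefix 'b , b'. Introduce F': F → b , b F'
  Add: F' → F F
  Add: F' → id ,
  Add: F' → id E

Round 2: F' has alternatives sharing prefix 'id'. Introduce F'': F' → id F''
  Add: F'' → ,
  Add: F'' → E

No remaining common prefixes — done.

Resulting grammar:
F → b , b F'
F' → F F
F' → id F''
F'' → ,
F'' → E
E → b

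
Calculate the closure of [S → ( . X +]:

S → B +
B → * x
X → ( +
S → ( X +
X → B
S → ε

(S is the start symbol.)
Start with: [S → ( . X +]
  [S → ( . X +] has the dot before X: add [X → . ( +], [X → . B]
  [X → . B] has the dot before B: add [B → . * x]
No further items can be added.

CLOSURE = { [B → . * x], [S → ( . X +], [X → . ( +], [X → . B] }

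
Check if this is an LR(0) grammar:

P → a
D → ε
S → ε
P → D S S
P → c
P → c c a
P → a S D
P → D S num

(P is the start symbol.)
Augment with P' → P and build the canonical LR(0) collection (I0 = CLOSURE({[P' → . P]}), then GOTO on every symbol after a dot until no new states appear). It has 12 states:
  I0: { [D → .], [P → . D S S], [P → . D S num], [P → . a S D], [P → . a], [P → . c c a], [P → . c], [P' → . P] }  — shift, reduce
  I1: { [P → D . S S], [P → D . S num], [S → .] }  — reduce
  I2: { [P' → P .] }  — accept
  I3: { [P → a . S D], [P → a .], [S → .] }  — 2 reduces
  I4: { [P → c . c a], [P → c .] }  — shift, reduce
  I5: { [P → c c . a] }  — shift
  I6: { [P → c c a .] }  — reduce
  I7: { [D → .], [P → a S . D] }  — reduce
  I8: { [P → a S D .] }  — reduce
  I9: { [P → D S . S], [P → D S . num], [S → .] }  — shift, reduce
  I10: { [P → D S S .] }  — reduce
  I11: { [P → D S num .] }  — reduce

Conflict in state I0:
  Shift-reduce conflict between [D → .] and [P → . a]
So the grammar is NOT LR(0).

Answer: No. Shift-reduce conflict between [D → .] and [P → . a]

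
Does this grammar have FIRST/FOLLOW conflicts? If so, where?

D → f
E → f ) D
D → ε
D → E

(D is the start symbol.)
No FIRST/FOLLOW conflicts.

A FIRST/FOLLOW conflict occurs when a non-terminal N has a nullable alternative N → β (β ⇒* ε) and another alternative N → α with FIRST(α) ∩ FOLLOW(N) ≠ ∅: on such a lookahead the parser cannot decide between expanding α and letting N vanish via β.

Nullable non-terminals: D.
FIRST sets used below: FIRST(E) = { 'f' }

D: nullable alternative(s) D → ε; FOLLOW(D) = { $ }
  D → f: FIRST \ {ε} = { 'f' } — disjoint from FOLLOW(D)
  D → ε: FIRST \ {ε} = { } — this is the only nullable alternative, skip
  D → E: FIRST \ {ε} = { 'f' } — disjoint from FOLLOW(D)

E has no nullable alternative, so no FIRST/FOLLOW check is needed there.

No FIRST/FOLLOW conflicts found.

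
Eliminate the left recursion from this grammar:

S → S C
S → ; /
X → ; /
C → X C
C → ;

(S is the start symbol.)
S is directly left-recursive. The standard transformation for
  A → A α₁ | ... | A α_m | β₁ | ... | β_n
is
  A  → β₁ A' | ... | β_n A'
  A' → α₁ A' | ... | α_m A' | ε

S → ; / becomes S → ; / S'
S → S C becomes S' → C S'
Add S' → ε

Productions for other non-terminals are unchanged:
  X → ; /
  C → X C
  C → ;

Resulting grammar:
S → ; / S'
S' → C S'
S' → ε
X → ; /
C → X C
C → ;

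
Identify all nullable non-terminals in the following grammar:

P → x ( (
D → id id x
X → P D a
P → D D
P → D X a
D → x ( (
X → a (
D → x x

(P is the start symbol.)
There are no ε-productions, so no non-terminal can derive ε.
No non-terminals are nullable.

Answer: None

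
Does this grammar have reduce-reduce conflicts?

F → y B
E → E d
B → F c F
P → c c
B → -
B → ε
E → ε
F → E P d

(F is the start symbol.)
A reduce-reduce conflict occurs when an LR(0) state has two complete items [A → α .] and [B → β .] — both call for a reduction, and with no lookahead the parser cannot choose between them.

Augment with F' → F and build the canonical LR(0) collection (I0 = CLOSURE({[F' → . F]}), then GOTO on every symbol after a dot until no new states appear). It has 14 states:
  I0: { [E → . E d], [E → .], [F → . E P d], [F → . y B], [F' → . F] }  — shift, reduce
  I1: { [E → E . d], [F → E . P d], [P → . c c] }  — shift
  I2: { [F' → F .] }  — accept
  I3: { [B → . -], [B → . F c F], [B → .], [E → . E d], [E → .], [F → . E P d], [F → . y B], [F → y . B] }  — shift, 2 reduces
  I4: { [B → - .] }  — reduce
  I5: { [F → y B .] }  — reduce
  I6: { [B → F . c F] }  — shift
  I7: { [B → F c . F], [E → . E d], [E → .], [F → . E P d], [F → . y B] }  — shift, reduce
  I8: { [B → F c F .] }  — reduce
  I9: { [F → E P . d] }  — shift
  I10: { [P → c . c] }  — shift
  I11: { [E → E d .] }  — reduce
  I12: { [P → c c .] }  — reduce
  I13: { [F → E P d .] }  — reduce

I3 contains complete items [B → .], [E → .] — reduce-reduce conflict.

Answer: Yes — I3: [B → .] vs [E → .]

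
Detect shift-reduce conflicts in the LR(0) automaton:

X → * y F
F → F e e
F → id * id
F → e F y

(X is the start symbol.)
Yes — I4: [X → * y F .] vs [F → F . e e]

A shift-reduce conflict occurs when an LR(0) state has both:
  - a complete (reduce) item [A → α .] (dot at the end), and
  - a shift item [B → β . c γ] (dot before a terminal).

Augment with X' → X and build the canonical LR(0) collection (I0 = CLOSURE({[X' → . X]}), then GOTO on every symbol after a dot until no new states appear). It has 13 states:
  I0: { [X → . * y F], [X' → . X] }  — shift
  I1: { [X → * . y F] }  — shift
  I2: { [X' → X .] }  — accept
  I3: { [F → . F e e], [F → . e F y], [F → . id * id], [X → * y . F] }  — shift
  I4: { [F → F . e e], [X → * y F .] }  — shift, reduce
  I5: { [F → . F e e], [F → . e F y], [F → . id * id], [F → e . F y] }  — shift
  I6: { [F → id . * id] }  — shift
  I7: { [F → id * . id] }  — shift
  I8: { [F → id * id .] }  — reduce
  I9: { [F → F . e e], [F → e F . y] }  — shift
  I10: { [F → F e . e] }  — shift
  I11: { [F → e F y .] }  — reduce
  I12: { [F → F e e .] }  — reduce

I4 contains reduce item [X → * y F .] and shift item [F → F . e e] — shift-reduce conflict.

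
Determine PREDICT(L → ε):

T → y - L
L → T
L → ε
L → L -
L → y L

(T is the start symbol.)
PREDICT(L → ε) = (FIRST(RHS) \ {ε}) ∪ (FOLLOW(L) if ε ∈ FIRST(RHS), i.e. RHS ⇒* ε)
The right-hand side is ε (FIRST(ε) = { ε }), so the predict set is FOLLOW(L) = { $, '-' }
PREDICT(L → ε) = { $, '-' }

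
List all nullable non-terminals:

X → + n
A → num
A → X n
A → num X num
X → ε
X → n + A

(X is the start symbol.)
{ 'X' }

ε-productions: X → ε
So X is immediately nullable.
No further non-terminal can be added: every production for the remaining non-terminals contains a terminal or a non-nullable non-terminal.
Nullable = { 'X' }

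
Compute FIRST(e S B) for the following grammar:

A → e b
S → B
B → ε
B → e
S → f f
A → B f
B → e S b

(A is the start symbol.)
{ 'e' }

To compute FIRST(e S B), process the symbols left to right:
Symbol e is a terminal. Add 'e' and stop.
FIRST(e S B) = { 'e' }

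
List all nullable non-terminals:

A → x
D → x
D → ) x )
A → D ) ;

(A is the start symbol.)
None

A non-terminal is nullable if it can derive ε (the empty string): either it has an ε-production, or it has a production whose right-hand side consists entirely of nullable non-terminals.

There are no ε-productions, so no non-terminal can derive ε.
No non-terminals are nullable.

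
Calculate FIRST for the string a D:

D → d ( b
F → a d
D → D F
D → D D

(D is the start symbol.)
{ 'a' }

To compute FIRST(a D), process the symbols left to right:
Symbol a is a terminal. Add 'a' and stop.
FIRST(a D) = { 'a' }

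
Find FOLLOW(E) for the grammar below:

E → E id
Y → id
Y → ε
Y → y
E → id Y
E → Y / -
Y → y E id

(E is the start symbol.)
To compute FOLLOW(E), find every occurrence of E on a right-hand side N → α E β: add FIRST(β) \ {ε}, and if β is empty or nullable also add FOLLOW(N). Iterate to a fixed point.

E is the start symbol, so $ ∈ FOLLOW(E).
In E → E id: E is followed by id, add FIRST(id) \ {ε} = { 'id' }
In Y → y E id: E is followed by id, add FIRST(id) \ {ε} = { 'id' }

Taking the union: FOLLOW(E) = { $, 'id' }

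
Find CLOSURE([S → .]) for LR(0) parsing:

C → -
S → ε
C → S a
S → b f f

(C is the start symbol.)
{ [S → .] }

To compute CLOSURE, for each item [A → α.Bβ] where B is a non-terminal, add [B → .γ] for all productions B → γ; repeat for the newly added items until nothing changes.

Start with: [S → .]
The dot is at the end, so nothing is added.

CLOSURE = { [S → .] }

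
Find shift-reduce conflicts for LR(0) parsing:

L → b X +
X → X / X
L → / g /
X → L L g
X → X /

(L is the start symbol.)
A shift-reduce conflict occurs when an LR(0) state has both:
  - a complete (reduce) item [A → α .] (dot at the end), and
  - a shift item [B → β . c γ] (dot before a terminal).

Augment with L' → L and build the canonical LR(0) collection (I0 = CLOSURE({[L' → . L]}), then GOTO on every symbol after a dot until no new states appear). It has 13 states:
  I0: { [L → . / g /], [L → . b X +], [L' → . L] }  — shift
  I1: { [L → / . g /] }  — shift
  I2: { [L' → L .] }  — accept
  I3: { [L → . / g /], [L → . b X +], [L → b . X +], [X → . L L g], [X → . X / X], [X → . X /] }  — shift
  I4: { [L → . / g /], [L → . b X +], [X → L . L g] }  — shift
  I5: { [L → b X . +], [X → X . / X], [X → X . /] }  — shift
  I6: { [L → b X + .] }  — reduce
  I7: { [L → . / g /], [L → . b X +], [X → . L L g], [X → . X / X], [X → . X /], [X → X / . X], [X → X / .] }  — shift, reduce
  I8: { [X → X . / X], [X → X . /], [X → X / X .] }  — shift, reduce
  I9: { [X → L L . g] }  — shift
  I10: { [X → L L g .] }  — reduce
  I11: { [L → / g . /] }  — shift
  I12: { [L → / g / .] }  — reduce

I7 contains reduce item [X → X / .] and shift items [L → . / g /], [L → . b X +] — shift-reduce conflict.
I8 contains reduce item [X → X / X .] and shift items [X → X . /], [X → X . / X] — shift-reduce conflict.

Answer: Yes — I7: [X → X / .] vs [L → . / g /]; I8: [X → X / X .] vs [X → X . /]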